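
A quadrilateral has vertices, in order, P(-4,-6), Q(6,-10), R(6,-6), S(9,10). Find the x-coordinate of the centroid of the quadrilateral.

Apply Gauss's area formula. First the cross-terms c_i = x_i·y_{i+1} − x_{i+1}·y_i:
  76, 24, 114, -14  ⇒  2A = 200, A = 100.
Then Σ (x_i + x_{i+1})·c_i = 2080, so x̄ = 2080 / (6·100) = 52/15.

52/15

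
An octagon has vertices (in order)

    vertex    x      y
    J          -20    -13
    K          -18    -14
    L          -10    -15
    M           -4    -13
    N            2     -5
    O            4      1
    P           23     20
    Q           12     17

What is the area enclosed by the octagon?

353

Cross-terms: 46, 130, 70, 46, 22, 57, 151, 184  ⇒  Σ = 706
Area = |Σ|/2 = 353.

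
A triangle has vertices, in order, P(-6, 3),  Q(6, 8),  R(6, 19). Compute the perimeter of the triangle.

|PQ| = √((12)² + (5)²) = √169 = 13
|QR| = √((0)² + (11)²) = √121 = 11
|RP| = √((-12)² + (-16)²) = √400 = 20
Perimeter = 13 + 11 + 20 = 44.

44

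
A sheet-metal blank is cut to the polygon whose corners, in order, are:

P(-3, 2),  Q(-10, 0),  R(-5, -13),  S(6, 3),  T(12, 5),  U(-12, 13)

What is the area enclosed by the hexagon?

219

Apply Gauss's area formula: 2A = Σ (x_i·y_{i+1} − x_{i+1}·y_i), indices taken mod 6.
Σ = (20) + (130) + (63) + (-6) + (216) + (15) = 438
Area = |Σ|/2 = 219.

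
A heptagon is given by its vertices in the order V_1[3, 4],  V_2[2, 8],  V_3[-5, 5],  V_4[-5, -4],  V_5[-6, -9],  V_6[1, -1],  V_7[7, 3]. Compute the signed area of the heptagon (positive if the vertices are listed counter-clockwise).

88

Apply the shoelace formula: 2A = Σ (x_i·y_{i+1} − x_{i+1}·y_i), indices taken mod 7.
Σ = (16) + (50) + (45) + (21) + (15) + (10) + (19) = 176
Signed area = Σ/2 = 88 (positive ⇒ counter-clockwise traversal).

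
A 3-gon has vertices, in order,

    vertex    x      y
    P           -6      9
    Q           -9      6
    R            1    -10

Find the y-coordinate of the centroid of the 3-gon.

5/3

Apply Gauss's area formula. First the cross-terms c_i = x_i·y_{i+1} − x_{i+1}·y_i:
  45, 84, -51  ⇒  2A = 78, A = 39.
Then Σ (y_i + y_{i+1})·c_i = 390, so ȳ = 390 / (6·39) = 5/3.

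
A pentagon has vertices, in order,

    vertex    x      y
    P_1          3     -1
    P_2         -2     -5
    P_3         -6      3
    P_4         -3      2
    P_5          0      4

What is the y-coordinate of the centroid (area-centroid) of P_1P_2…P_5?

-0.2125

Apply the shoelace (surveyor's) formula. First the cross-terms c_i = x_i·y_{i+1} − x_{i+1}·y_i:
  -17, -36, -3, -12, -12  ⇒  2A = -80, A = -40.
Then Σ (y_i + y_{i+1})·c_i = 51, so ȳ = 51 / (6·(-40)) = -0.2125.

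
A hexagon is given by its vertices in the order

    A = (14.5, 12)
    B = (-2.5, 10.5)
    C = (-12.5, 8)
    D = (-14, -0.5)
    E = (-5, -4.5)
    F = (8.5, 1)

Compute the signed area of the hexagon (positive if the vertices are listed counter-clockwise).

Apply the shoelace (surveyor's) formula: 2A = Σ (x_i·y_{i+1} − x_{i+1}·y_i), indices taken mod 6.
Cross-terms: 182.25, 111.25, 118.25, 60.5, 33.25, 87.5  ⇒  Σ = 593
Signed area = Σ/2 = 296.5 (positive ⇒ counter-clockwise traversal).

296.5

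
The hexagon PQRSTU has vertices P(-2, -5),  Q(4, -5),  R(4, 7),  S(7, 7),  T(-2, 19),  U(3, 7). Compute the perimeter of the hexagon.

62

|PQ| = √((6)² + (0)²) = √36 = 6
|QR| = √((0)² + (12)²) = √144 = 12
|RS| = √((3)² + (0)²) = √9 = 3
|ST| = √((-9)² + (12)²) = √225 = 15
|TU| = √((5)² + (-12)²) = √169 = 13
|UP| = √((-5)² + (-12)²) = √169 = 13
Perimeter = 6 + 12 + 3 + 15 + 13 + 13 = 62.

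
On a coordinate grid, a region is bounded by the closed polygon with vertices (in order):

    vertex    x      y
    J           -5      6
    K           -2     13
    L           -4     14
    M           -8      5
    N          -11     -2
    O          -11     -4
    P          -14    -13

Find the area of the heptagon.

Apply the shoelace formula: 2A = Σ (x_i·y_{i+1} − x_{i+1}·y_i), indices taken mod 7.
Σ = (-53) + (24) + (92) + (71) + (22) + (87) + (-149) = 94
Area = |Σ|/2 = 47.

47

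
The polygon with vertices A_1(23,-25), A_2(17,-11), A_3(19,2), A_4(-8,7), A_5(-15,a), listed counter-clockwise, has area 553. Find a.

-2

The doubled signed area Σ (x_i y_{i+1} − x_{i+1} y_i) is linear in a.
With a=0 it equals 1044; the coefficient of a is -31 (from the two edges through A_5).
So -31·a + 1044 = 2·553 = 1106 ⇒ a = -2.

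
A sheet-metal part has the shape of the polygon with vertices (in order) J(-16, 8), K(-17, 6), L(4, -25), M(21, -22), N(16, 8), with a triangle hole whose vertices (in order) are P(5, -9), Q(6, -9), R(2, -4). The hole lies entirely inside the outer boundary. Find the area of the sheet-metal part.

824.5

Outer boundary:
Σ = (40) + (401) + (437) + (520) + (256) = 1654
Area = |Σ|/2 = 827.
Hole:
Apply the surveyor's formula: 2A = Σ (x_i·y_{i+1} − x_{i+1}·y_i), indices taken mod 3.
Σ = (9) + (-6) + (2) = 5
Area = |Σ|/2 = 2.5.
Net area = 827 − 2.5 = 824.5.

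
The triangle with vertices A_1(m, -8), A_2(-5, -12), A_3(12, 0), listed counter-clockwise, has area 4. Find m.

The doubled signed area Σ (x_i y_{i+1} − x_{i+1} y_i) is linear in m.
With m=0 it equals 8; the coefficient of m is -12 (from the two edges through A_1).
So -12·m + 8 = 2·4 = 8 ⇒ m = 0.

0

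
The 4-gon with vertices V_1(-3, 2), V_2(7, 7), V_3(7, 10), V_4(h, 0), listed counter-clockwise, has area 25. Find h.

-8

The doubled signed area Σ (x_i y_{i+1} − x_{i+1} y_i) is linear in h.
With h=0 it equals -14; the coefficient of h is -8 (from the two edges through V_4).
So -8·h + -14 = 2·25 = 50 ⇒ h = -8.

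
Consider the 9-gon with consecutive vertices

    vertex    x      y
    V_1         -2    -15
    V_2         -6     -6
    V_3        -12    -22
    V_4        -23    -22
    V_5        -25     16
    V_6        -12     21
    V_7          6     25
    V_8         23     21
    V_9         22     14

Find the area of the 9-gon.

V_1→V_2: (-2)(-6) − (-6)(-15) = -78
V_2→V_3: (-6)(-22) − (-12)(-6) = 60
V_3→V_4: (-12)(-22) − (-23)(-22) = -242
V_4→V_5: (-23)(16) − (-25)(-22) = -918
V_5→V_6: (-25)(21) − (-12)(16) = -333
V_6→V_7: (-12)(25) − (6)(21) = -426
V_7→V_8: (6)(21) − (23)(25) = -449
V_8→V_9: (23)(14) − (22)(21) = -140
V_9→V_1: (22)(-15) − (-2)(14) = -302
Σ = -2828
Area = |Σ|/2 = 1414.

1414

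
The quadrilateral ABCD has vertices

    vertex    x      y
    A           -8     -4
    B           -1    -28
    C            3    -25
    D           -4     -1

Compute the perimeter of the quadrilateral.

60

|AB| = √((7)² + (-24)²) = √625 = 25
|BC| = √((4)² + (3)²) = √25 = 5
|CD| = √((-7)² + (24)²) = √625 = 25
|DA| = √((-4)² + (-3)²) = √25 = 5
Perimeter = 25 + 5 + 25 + 5 = 60.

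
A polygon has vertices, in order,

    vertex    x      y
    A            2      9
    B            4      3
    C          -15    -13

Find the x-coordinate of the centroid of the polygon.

Apply the surveyor's formula. First the cross-terms c_i = x_i·y_{i+1} − x_{i+1}·y_i:
  -30, -7, -109  ⇒  2A = -146, A = -73.
Then Σ (x_i + x_{i+1})·c_i = 1314, so x̄ = 1314 / (6·(-73)) = -3.

-3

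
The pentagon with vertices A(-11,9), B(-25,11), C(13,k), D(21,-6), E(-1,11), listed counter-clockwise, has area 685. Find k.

The doubled signed area Σ (x_i y_{i+1} − x_{i+1} y_i) is linear in k.
With k=0 it equals 220; the coefficient of k is -46 (from the two edges through C).
So -46·k + 220 = 2·685 = 1370 ⇒ k = -25.

-25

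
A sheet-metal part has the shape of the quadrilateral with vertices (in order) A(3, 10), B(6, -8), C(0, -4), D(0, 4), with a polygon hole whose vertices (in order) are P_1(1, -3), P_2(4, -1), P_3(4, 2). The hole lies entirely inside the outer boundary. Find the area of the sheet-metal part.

Outer boundary:
Cross-terms: -84, -24, 0, -12  ⇒  Σ = -120
Area = |Σ|/2 = 60.
Hole:
Apply the shoelace (surveyor's) formula: 2A = Σ (x_i·y_{i+1} − x_{i+1}·y_i), indices taken mod 3.
Σ = (11) + (12) + (-14) = 9
Area = |Σ|/2 = 4.5.
Net area = 60 − 4.5 = 55.5.

55.5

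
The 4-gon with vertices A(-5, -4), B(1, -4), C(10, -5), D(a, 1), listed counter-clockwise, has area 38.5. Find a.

3

Write out the shoelace sum; only the two edges meeting at D involve a:
2·Area = [(10·1 − a·(-5)) + (a·(-4) − (-5)·1)] + 59
       = 1·a + 74 = 77
⇒ a = 3.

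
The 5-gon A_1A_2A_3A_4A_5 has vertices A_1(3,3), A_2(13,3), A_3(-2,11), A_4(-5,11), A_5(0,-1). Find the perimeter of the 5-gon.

48

|A_1A_2| = √((10)² + (0)²) = √100 = 10
|A_2A_3| = √((-15)² + (8)²) = √289 = 17
|A_3A_4| = √((-3)² + (0)²) = √9 = 3
|A_4A_5| = √((5)² + (-12)²) = √169 = 13
|A_5A_1| = √((3)² + (4)²) = √25 = 5
Perimeter = 10 + 17 + 3 + 13 + 5 = 48.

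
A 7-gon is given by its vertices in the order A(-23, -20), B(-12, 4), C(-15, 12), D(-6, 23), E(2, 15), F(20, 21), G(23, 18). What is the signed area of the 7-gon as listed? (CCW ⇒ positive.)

-626

Apply the surveyor's formula: 2A = Σ (x_i·y_{i+1} − x_{i+1}·y_i), indices taken mod 7.
A→B: (-23)(4) − (-12)(-20) = -332
B→C: (-12)(12) − (-15)(4) = -84
C→D: (-15)(23) − (-6)(12) = -273
D→E: (-6)(15) − (2)(23) = -136
E→F: (2)(21) − (20)(15) = -258
F→G: (20)(18) − (23)(21) = -123
G→A: (23)(-20) − (-23)(18) = -46
Σ = -1252
Signed area = Σ/2 = -626 (negative ⇒ clockwise traversal).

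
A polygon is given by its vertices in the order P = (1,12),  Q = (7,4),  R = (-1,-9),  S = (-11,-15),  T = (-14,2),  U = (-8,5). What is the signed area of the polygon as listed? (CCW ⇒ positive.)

Apply Gauss's area formula: 2A = Σ (x_i·y_{i+1} − x_{i+1}·y_i), indices taken mod 6.
Σ = (-80) + (-59) + (-84) + (-232) + (-54) + (-101) = -610
Signed area = Σ/2 = -305 (negative ⇒ clockwise traversal).

-305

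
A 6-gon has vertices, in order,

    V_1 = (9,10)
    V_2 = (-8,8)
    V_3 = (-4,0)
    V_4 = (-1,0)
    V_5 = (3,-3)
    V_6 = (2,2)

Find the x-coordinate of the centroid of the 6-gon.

Apply the surveyor's formula. First the cross-terms c_i = x_i·y_{i+1} − x_{i+1}·y_i:
  152, 32, 0, 3, 12, 2  ⇒  2A = 201, A = 100.5.
Then Σ (x_i + x_{i+1})·c_i = -144, so x̄ = -144 / (6·100.5) = -16/67.

-16/67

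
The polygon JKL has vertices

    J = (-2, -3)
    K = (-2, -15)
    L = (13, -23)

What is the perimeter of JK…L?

|JK| = √((0)² + (-12)²) = √144 = 12
|KL| = √((15)² + (-8)²) = √289 = 17
|LJ| = √((-15)² + (20)²) = √625 = 25
Perimeter = 12 + 17 + 25 = 54.

54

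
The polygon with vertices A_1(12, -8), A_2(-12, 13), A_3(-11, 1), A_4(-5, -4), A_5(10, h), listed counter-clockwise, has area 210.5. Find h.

-13

Write out the shoelace sum; only the two edges meeting at A_5 involve h:
2·Area = [((-5)·h − 10·(-4)) + (10·(-8) − 12·h)] + 240
       = -17·h + 200 = 421
⇒ h = -13.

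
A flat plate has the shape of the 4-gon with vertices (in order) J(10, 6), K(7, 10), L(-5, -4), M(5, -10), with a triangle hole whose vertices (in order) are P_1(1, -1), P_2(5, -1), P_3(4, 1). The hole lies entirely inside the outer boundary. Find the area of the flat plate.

Outer boundary:
Cross-terms: 58, 22, 70, 130  ⇒  Σ = 280
Area = |Σ|/2 = 140.
Hole:
Apply the surveyor's formula: 2A = Σ (x_i·y_{i+1} − x_{i+1}·y_i), indices taken mod 3.
Cross-terms: 4, 9, -5  ⇒  Σ = 8
Area = |Σ|/2 = 4.
Net area = 140 − 4 = 136.

136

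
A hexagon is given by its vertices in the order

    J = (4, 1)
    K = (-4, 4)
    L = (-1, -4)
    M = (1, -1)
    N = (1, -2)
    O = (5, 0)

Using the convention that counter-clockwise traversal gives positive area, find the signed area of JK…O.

Σ = (20) + (20) + (5) + (-1) + (10) + (5) = 59
Signed area = Σ/2 = 29.5 (positive ⇒ counter-clockwise traversal).

29.5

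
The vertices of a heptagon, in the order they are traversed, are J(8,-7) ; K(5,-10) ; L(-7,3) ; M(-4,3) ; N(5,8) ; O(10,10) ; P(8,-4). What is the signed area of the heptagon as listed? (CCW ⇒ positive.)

Σ = (-45) + (-55) + (-9) + (-47) + (-30) + (-120) + (-24) = -330
Signed area = Σ/2 = -165 (negative ⇒ clockwise traversal).

-165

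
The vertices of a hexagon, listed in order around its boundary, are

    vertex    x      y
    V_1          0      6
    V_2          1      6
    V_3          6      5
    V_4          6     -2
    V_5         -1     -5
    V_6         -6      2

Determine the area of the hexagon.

89.5

Apply the shoelace formula: 2A = Σ (x_i·y_{i+1} − x_{i+1}·y_i), indices taken mod 6.
V_1→V_2: (0)(6) − (1)(6) = -6
V_2→V_3: (1)(5) − (6)(6) = -31
V_3→V_4: (6)(-2) − (6)(5) = -42
V_4→V_5: (6)(-5) − (-1)(-2) = -32
V_5→V_6: (-1)(2) − (-6)(-5) = -32
V_6→V_1: (-6)(6) − (0)(2) = -36
Σ = -179
Area = |Σ|/2 = 89.5.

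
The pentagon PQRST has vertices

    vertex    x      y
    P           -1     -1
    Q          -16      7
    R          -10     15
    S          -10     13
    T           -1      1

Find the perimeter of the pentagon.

|PQ| = √((-15)² + (8)²) = √289 = 17
|QR| = √((6)² + (8)²) = √100 = 10
|RS| = √((0)² + (-2)²) = √4 = 2
|ST| = √((9)² + (-12)²) = √225 = 15
|TP| = √((0)² + (-2)²) = √4 = 2
Perimeter = 17 + 10 + 2 + 15 + 2 = 46.

46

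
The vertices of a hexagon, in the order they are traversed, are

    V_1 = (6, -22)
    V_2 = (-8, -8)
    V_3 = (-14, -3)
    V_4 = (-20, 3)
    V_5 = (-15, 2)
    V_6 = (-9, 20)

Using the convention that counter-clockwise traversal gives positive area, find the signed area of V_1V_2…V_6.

Apply Gauss's area formula: 2A = Σ (x_i·y_{i+1} − x_{i+1}·y_i), indices taken mod 6.
V_1→V_2: (6)(-8) − (-8)(-22) = -224
V_2→V_3: (-8)(-3) − (-14)(-8) = -88
V_3→V_4: (-14)(3) − (-20)(-3) = -102
V_4→V_5: (-20)(2) − (-15)(3) = 5
V_5→V_6: (-15)(20) − (-9)(2) = -282
V_6→V_1: (-9)(-22) − (6)(20) = 78
Σ = -613
Signed area = Σ/2 = -306.5 (negative ⇒ clockwise traversal).

-306.5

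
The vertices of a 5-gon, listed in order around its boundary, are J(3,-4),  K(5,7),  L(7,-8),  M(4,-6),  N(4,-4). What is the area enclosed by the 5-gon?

Apply the shoelace (surveyor's) formula: 2A = Σ (x_i·y_{i+1} − x_{i+1}·y_i), indices taken mod 5.
Cross-terms: 41, -89, -10, 8, -4  ⇒  Σ = -54
Area = |Σ|/2 = 27.

27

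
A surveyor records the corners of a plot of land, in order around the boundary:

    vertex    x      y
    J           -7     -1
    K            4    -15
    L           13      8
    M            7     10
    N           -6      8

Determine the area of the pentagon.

294

Apply Gauss's area formula: 2A = Σ (x_i·y_{i+1} − x_{i+1}·y_i), indices taken mod 5.
Σ = (109) + (227) + (74) + (116) + (62) = 588
Area = |Σ|/2 = 294.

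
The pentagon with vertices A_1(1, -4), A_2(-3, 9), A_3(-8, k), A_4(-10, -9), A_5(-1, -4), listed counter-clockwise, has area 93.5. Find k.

The doubled signed area Σ (x_i y_{i+1} − x_{i+1} y_i) is linear in k.
With k=0 it equals 180; the coefficient of k is 7 (from the two edges through A_3).
So 7·k + 180 = 2·93.5 = 187 ⇒ k = 1.

1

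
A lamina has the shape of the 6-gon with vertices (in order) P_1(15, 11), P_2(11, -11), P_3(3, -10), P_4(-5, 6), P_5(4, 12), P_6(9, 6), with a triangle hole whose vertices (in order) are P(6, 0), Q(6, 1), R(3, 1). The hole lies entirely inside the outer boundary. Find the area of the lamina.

Outer boundary:
Apply Gauss's area formula: 2A = Σ (x_i·y_{i+1} − x_{i+1}·y_i), indices taken mod 6.
Σ = (-286) + (-77) + (-32) + (-84) + (-84) + (9) = -554
Area = |Σ|/2 = 277.
Hole:
Apply the surveyor's formula: 2A = Σ (x_i·y_{i+1} − x_{i+1}·y_i), indices taken mod 3.
Σ = (6) + (3) + (-6) = 3
Area = |Σ|/2 = 1.5.
Net area = 277 − 1.5 = 275.5.

275.5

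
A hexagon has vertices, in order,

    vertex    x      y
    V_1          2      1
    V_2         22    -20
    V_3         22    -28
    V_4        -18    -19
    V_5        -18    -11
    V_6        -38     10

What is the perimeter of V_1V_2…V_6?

156

|V_1V_2| = √((20)² + (-21)²) = √841 = 29
|V_2V_3| = √((0)² + (-8)²) = √64 = 8
|V_3V_4| = √((-40)² + (9)²) = √1681 = 41
|V_4V_5| = √((0)² + (8)²) = √64 = 8
|V_5V_6| = √((-20)² + (21)²) = √841 = 29
|V_6V_1| = √((40)² + (-9)²) = √1681 = 41
Perimeter = 29 + 8 + 41 + 8 + 29 + 41 = 156.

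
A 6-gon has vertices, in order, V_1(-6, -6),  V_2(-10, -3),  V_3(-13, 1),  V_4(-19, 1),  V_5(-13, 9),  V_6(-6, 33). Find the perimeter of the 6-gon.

90

|V_1V_2| = √((-4)² + (3)²) = √25 = 5
|V_2V_3| = √((-3)² + (4)²) = √25 = 5
|V_3V_4| = √((-6)² + (0)²) = √36 = 6
|V_4V_5| = √((6)² + (8)²) = √100 = 10
|V_5V_6| = √((7)² + (24)²) = √625 = 25
|V_6V_1| = √((0)² + (-39)²) = √1521 = 39
Perimeter = 5 + 5 + 6 + 10 + 25 + 39 = 90.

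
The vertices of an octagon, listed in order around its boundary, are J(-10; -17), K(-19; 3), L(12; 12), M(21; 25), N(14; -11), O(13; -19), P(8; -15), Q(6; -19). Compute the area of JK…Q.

835

Apply Gauss's area formula: 2A = Σ (x_i·y_{i+1} − x_{i+1}·y_i), indices taken mod 8.
Σ = (-353) + (-264) + (48) + (-581) + (-123) + (-43) + (-62) + (-292) = -1670
Area = |Σ|/2 = 835.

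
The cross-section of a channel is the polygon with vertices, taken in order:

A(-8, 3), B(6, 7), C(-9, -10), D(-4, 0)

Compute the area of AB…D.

61.5

Σ = (-74) + (3) + (-40) + (-12) = -123
Area = |Σ|/2 = 61.5.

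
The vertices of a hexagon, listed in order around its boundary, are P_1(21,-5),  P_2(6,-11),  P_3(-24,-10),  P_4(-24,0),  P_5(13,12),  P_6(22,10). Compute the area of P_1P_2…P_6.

Apply the surveyor's formula: 2A = Σ (x_i·y_{i+1} − x_{i+1}·y_i), indices taken mod 6.
Cross-terms: -201, -324, -240, -288, -134, -320  ⇒  Σ = -1507
Area = |Σ|/2 = 753.5.

753.5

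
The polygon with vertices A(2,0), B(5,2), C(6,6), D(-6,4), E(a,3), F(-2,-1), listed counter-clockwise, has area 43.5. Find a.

-3

Write out the shoelace sum; only the two edges meeting at E involve a:
2·Area = [((-6)·3 − a·4) + (a·(-1) − (-2)·3)] + 84
       = -5·a + 72 = 87
⇒ a = -3.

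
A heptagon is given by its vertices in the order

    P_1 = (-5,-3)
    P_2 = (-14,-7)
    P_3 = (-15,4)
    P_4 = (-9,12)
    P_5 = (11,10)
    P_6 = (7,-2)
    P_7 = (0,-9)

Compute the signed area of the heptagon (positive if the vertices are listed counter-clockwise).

-367

Σ = (-7) + (-161) + (-144) + (-222) + (-92) + (-63) + (-45) = -734
Signed area = Σ/2 = -367 (negative ⇒ clockwise traversal).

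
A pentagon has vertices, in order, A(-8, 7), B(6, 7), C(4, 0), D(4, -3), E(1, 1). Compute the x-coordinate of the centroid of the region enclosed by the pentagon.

Apply the shoelace (surveyor's) formula. First the cross-terms c_i = x_i·y_{i+1} − x_{i+1}·y_i:
  -98, -28, -12, 7, 15  ⇒  2A = -116, A = -58.
Then Σ (x_i + x_{i+1})·c_i = -250, so x̄ = -250 / (6·(-58)) = 125/174.

125/174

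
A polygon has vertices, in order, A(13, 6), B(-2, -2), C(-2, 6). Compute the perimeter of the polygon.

40

|AB| = √((-15)² + (-8)²) = √289 = 17
|BC| = √((0)² + (8)²) = √64 = 8
|CA| = √((15)² + (0)²) = √225 = 15
Perimeter = 17 + 8 + 15 = 40.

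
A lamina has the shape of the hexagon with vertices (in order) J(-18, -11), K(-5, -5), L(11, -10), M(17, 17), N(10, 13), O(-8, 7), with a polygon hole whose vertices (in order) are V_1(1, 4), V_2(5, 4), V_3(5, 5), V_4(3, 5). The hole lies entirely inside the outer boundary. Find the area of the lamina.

Outer boundary:
Apply the surveyor's formula: 2A = Σ (x_i·y_{i+1} − x_{i+1}·y_i), indices taken mod 6.
J→K: (-18)(-5) − (-5)(-11) = 35
K→L: (-5)(-10) − (11)(-5) = 105
L→M: (11)(17) − (17)(-10) = 357
M→N: (17)(13) − (10)(17) = 51
N→O: (10)(7) − (-8)(13) = 174
O→J: (-8)(-11) − (-18)(7) = 214
Σ = 936
Area = |Σ|/2 = 468.
Hole:
Σ = (-16) + (5) + (10) + (7) = 6
Area = |Σ|/2 = 3.
Net area = 468 − 3 = 465.

465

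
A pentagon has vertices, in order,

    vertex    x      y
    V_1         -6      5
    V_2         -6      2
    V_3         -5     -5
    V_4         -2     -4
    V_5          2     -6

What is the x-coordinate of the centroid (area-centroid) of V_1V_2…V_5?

-311/93

Apply the surveyor's formula. First the cross-terms c_i = x_i·y_{i+1} − x_{i+1}·y_i:
  18, 40, 10, 20, -26  ⇒  2A = 62, A = 31.
Then Σ (x_i + x_{i+1})·c_i = -622, so x̄ = -622 / (6·31) = -311/93.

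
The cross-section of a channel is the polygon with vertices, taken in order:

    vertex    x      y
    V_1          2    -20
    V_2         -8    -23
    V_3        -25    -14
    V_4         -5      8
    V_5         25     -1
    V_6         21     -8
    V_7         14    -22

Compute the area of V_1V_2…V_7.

949.5

V_1→V_2: (2)(-23) − (-8)(-20) = -206
V_2→V_3: (-8)(-14) − (-25)(-23) = -463
V_3→V_4: (-25)(8) − (-5)(-14) = -270
V_4→V_5: (-5)(-1) − (25)(8) = -195
V_5→V_6: (25)(-8) − (21)(-1) = -179
V_6→V_7: (21)(-22) − (14)(-8) = -350
V_7→V_1: (14)(-20) − (2)(-22) = -236
Σ = -1899
Area = |Σ|/2 = 949.5.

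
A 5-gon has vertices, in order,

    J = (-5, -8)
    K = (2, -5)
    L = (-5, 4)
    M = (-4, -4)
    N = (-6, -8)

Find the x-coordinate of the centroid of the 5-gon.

-47/19

Apply the shoelace (surveyor's) formula. First the cross-terms c_i = x_i·y_{i+1} − x_{i+1}·y_i:
  41, -17, 36, 8, 8  ⇒  2A = 76, A = 38.
Then Σ (x_i + x_{i+1})·c_i = -564, so x̄ = -564 / (6·38) = -47/19.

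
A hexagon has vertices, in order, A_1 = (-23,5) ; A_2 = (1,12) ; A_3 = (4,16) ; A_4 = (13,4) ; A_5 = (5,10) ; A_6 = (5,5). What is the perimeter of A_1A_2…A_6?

|A_1A_2| = √((24)² + (7)²) = √625 = 25
|A_2A_3| = √((3)² + (4)²) = √25 = 5
|A_3A_4| = √((9)² + (-12)²) = √225 = 15
|A_4A_5| = √((-8)² + (6)²) = √100 = 10
|A_5A_6| = √((0)² + (-5)²) = √25 = 5
|A_6A_1| = √((-28)² + (0)²) = √784 = 28
Perimeter = 25 + 5 + 15 + 10 + 5 + 28 = 88.

88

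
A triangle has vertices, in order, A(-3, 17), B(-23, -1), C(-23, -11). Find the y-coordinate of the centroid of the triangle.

Apply the shoelace (surveyor's) formula. First the cross-terms c_i = x_i·y_{i+1} − x_{i+1}·y_i:
  394, 230, -424  ⇒  2A = 200, A = 100.
Then Σ (y_i + y_{i+1})·c_i = 1000, so ȳ = 1000 / (6·100) = 5/3.

5/3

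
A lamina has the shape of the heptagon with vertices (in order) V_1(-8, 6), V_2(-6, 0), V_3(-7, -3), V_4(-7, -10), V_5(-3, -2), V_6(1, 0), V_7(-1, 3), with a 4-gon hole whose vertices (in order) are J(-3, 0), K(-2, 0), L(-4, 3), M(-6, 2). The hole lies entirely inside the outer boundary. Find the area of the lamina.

50

Outer boundary:
V_1→V_2: (-8)(0) − (-6)(6) = 36
V_2→V_3: (-6)(-3) − (-7)(0) = 18
V_3→V_4: (-7)(-10) − (-7)(-3) = 49
V_4→V_5: (-7)(-2) − (-3)(-10) = -16
V_5→V_6: (-3)(0) − (1)(-2) = 2
V_6→V_7: (1)(3) − (-1)(0) = 3
V_7→V_1: (-1)(6) − (-8)(3) = 18
Σ = 110
Area = |Σ|/2 = 55.
Hole:
Σ = (0) + (-6) + (10) + (6) = 10
Area = |Σ|/2 = 5.
Net area = 55 − 5 = 50.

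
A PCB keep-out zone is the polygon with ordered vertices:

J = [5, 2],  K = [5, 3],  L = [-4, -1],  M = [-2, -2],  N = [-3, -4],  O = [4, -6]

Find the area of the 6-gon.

Apply the surveyor's formula: 2A = Σ (x_i·y_{i+1} − x_{i+1}·y_i), indices taken mod 6.
Cross-terms: 5, 7, 6, 2, 34, 38  ⇒  Σ = 92
Area = |Σ|/2 = 46.

46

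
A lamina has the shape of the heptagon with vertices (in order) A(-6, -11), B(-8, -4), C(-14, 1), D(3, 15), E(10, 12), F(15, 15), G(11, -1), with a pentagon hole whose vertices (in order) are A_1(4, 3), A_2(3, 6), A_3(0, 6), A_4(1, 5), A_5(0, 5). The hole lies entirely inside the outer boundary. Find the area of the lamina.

390

Outer boundary:
Σ = (-64) + (-64) + (-213) + (-114) + (-30) + (-180) + (-127) = -792
Area = |Σ|/2 = 396.
Hole:
Σ = (15) + (18) + (-6) + (5) + (-20) = 12
Area = |Σ|/2 = 6.
Net area = 396 − 6 = 390.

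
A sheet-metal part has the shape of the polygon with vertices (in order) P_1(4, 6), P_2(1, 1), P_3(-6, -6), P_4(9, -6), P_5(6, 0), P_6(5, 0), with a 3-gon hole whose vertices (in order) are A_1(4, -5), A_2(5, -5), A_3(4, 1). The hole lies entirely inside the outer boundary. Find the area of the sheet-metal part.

74

Outer boundary:
Σ = (-2) + (0) + (90) + (36) + (0) + (30) = 154
Area = |Σ|/2 = 77.
Hole:
Apply the shoelace (surveyor's) formula: 2A = Σ (x_i·y_{i+1} − x_{i+1}·y_i), indices taken mod 3.
A_1→A_2: (4)(-5) − (5)(-5) = 5
A_2→A_3: (5)(1) − (4)(-5) = 25
A_3→A_1: (4)(-5) − (4)(1) = -24
Σ = 6
Area = |Σ|/2 = 3.
Net area = 77 − 3 = 74.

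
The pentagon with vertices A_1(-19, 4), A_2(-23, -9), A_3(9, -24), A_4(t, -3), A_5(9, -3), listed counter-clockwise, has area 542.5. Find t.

10

Write out the shoelace sum; only the two edges meeting at A_4 involve t:
2·Area = [(9·(-3) − t·(-24)) + (t·(-3) − 9·(-3))] + 875
       = 21·t + 875 = 1085
⇒ t = 10.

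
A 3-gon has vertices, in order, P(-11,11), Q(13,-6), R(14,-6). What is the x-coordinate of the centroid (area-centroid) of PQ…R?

Apply the shoelace formula. First the cross-terms c_i = x_i·y_{i+1} − x_{i+1}·y_i:
  -77, 6, 88  ⇒  2A = 17, A = 8.5.
Then Σ (x_i + x_{i+1})·c_i = 272, so x̄ = 272 / (6·8.5) = 16/3.

16/3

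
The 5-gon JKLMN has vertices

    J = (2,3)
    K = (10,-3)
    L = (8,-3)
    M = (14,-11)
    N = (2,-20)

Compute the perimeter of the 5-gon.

60

|JK| = √((8)² + (-6)²) = √100 = 10
|KL| = √((-2)² + (0)²) = √4 = 2
|LM| = √((6)² + (-8)²) = √100 = 10
|MN| = √((-12)² + (-9)²) = √225 = 15
|NJ| = √((0)² + (23)²) = √529 = 23
Perimeter = 10 + 2 + 10 + 15 + 23 = 60.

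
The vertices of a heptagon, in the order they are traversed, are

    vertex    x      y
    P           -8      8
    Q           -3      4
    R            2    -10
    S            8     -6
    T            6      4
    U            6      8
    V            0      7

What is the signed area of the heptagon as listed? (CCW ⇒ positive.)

136

Apply the shoelace (surveyor's) formula: 2A = Σ (x_i·y_{i+1} − x_{i+1}·y_i), indices taken mod 7.
Σ = (-8) + (22) + (68) + (68) + (24) + (42) + (56) = 272
Signed area = Σ/2 = 136 (positive ⇒ counter-clockwise traversal).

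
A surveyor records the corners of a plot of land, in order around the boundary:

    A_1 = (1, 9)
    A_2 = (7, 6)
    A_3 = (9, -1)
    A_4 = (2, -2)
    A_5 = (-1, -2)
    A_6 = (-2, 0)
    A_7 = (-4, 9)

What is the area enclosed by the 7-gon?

Apply the shoelace formula: 2A = Σ (x_i·y_{i+1} − x_{i+1}·y_i), indices taken mod 7.
Σ = (-57) + (-61) + (-16) + (-6) + (-4) + (-18) + (-45) = -207
Area = |Σ|/2 = 103.5.

103.5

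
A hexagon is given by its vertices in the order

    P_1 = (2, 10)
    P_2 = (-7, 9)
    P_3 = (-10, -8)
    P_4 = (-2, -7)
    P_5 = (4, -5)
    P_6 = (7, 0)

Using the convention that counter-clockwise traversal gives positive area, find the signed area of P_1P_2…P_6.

Apply the shoelace (surveyor's) formula: 2A = Σ (x_i·y_{i+1} − x_{i+1}·y_i), indices taken mod 6.
P_1→P_2: (2)(9) − (-7)(10) = 88
P_2→P_3: (-7)(-8) − (-10)(9) = 146
P_3→P_4: (-10)(-7) − (-2)(-8) = 54
P_4→P_5: (-2)(-5) − (4)(-7) = 38
P_5→P_6: (4)(0) − (7)(-5) = 35
P_6→P_1: (7)(10) − (2)(0) = 70
Σ = 431
Signed area = Σ/2 = 215.5 (positive ⇒ counter-clockwise traversal).

215.5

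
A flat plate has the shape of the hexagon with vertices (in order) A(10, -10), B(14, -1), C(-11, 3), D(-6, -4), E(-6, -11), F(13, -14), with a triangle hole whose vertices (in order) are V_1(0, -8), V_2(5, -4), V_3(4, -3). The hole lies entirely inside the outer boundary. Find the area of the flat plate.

Outer boundary:
Apply the shoelace formula: 2A = Σ (x_i·y_{i+1} − x_{i+1}·y_i), indices taken mod 6.
A→B: (10)(-1) − (14)(-10) = 130
B→C: (14)(3) − (-11)(-1) = 31
C→D: (-11)(-4) − (-6)(3) = 62
D→E: (-6)(-11) − (-6)(-4) = 42
E→F: (-6)(-14) − (13)(-11) = 227
F→A: (13)(-10) − (10)(-14) = 10
Σ = 502
Area = |Σ|/2 = 251.
Hole:
Apply the shoelace formula: 2A = Σ (x_i·y_{i+1} − x_{i+1}·y_i), indices taken mod 3.
Cross-terms: 40, 1, -32  ⇒  Σ = 9
Area = |Σ|/2 = 4.5.
Net area = 251 − 4.5 = 246.5.

246.5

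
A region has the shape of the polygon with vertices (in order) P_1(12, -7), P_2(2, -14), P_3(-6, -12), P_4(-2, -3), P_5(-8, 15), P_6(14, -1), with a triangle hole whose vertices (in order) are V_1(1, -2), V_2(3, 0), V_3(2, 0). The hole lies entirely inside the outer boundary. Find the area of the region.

Outer boundary:
Apply the shoelace formula: 2A = Σ (x_i·y_{i+1} − x_{i+1}·y_i), indices taken mod 6.
Cross-terms: -154, -108, -6, -54, -202, -86  ⇒  Σ = -610
Area = |Σ|/2 = 305.
Hole:
Apply Gauss's area formula: 2A = Σ (x_i·y_{i+1} − x_{i+1}·y_i), indices taken mod 3.
Σ = (6) + (0) + (-4) = 2
Area = |Σ|/2 = 1.
Net area = 305 − 1 = 304.

304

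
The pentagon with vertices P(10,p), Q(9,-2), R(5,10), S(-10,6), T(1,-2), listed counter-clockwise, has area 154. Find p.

-8

The doubled signed area Σ (x_i y_{i+1} − x_{i+1} y_i) is linear in p.
With p=0 it equals 244; the coefficient of p is -8 (from the two edges through P).
So -8·p + 244 = 2·154 = 308 ⇒ p = -8.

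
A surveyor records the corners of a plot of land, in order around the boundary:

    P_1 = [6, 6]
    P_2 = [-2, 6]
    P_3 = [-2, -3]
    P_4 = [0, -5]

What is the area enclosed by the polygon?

53

Σ = (48) + (18) + (10) + (30) = 106
Area = |Σ|/2 = 53.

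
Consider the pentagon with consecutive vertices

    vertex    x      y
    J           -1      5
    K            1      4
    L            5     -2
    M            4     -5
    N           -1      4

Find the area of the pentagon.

J→K: (-1)(4) − (1)(5) = -9
K→L: (1)(-2) − (5)(4) = -22
L→M: (5)(-5) − (4)(-2) = -17
M→N: (4)(4) − (-1)(-5) = 11
N→J: (-1)(5) − (-1)(4) = -1
Σ = -38
Area = |Σ|/2 = 19.

19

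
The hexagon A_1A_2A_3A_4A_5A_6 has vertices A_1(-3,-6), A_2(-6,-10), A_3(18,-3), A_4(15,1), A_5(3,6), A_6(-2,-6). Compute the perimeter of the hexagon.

|A_1A_2| = √((-3)² + (-4)²) = √25 = 5
|A_2A_3| = √((24)² + (7)²) = √625 = 25
|A_3A_4| = √((-3)² + (4)²) = √25 = 5
|A_4A_5| = √((-12)² + (5)²) = √169 = 13
|A_5A_6| = √((-5)² + (-12)²) = √169 = 13
|A_6A_1| = √((-1)² + (0)²) = √1 = 1
Perimeter = 5 + 25 + 5 + 13 + 13 + 1 = 62.

62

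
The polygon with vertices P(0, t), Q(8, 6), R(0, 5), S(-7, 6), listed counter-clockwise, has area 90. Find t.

Write out the shoelace sum; only the two edges meeting at P involve t:
2·Area = [((-7)·t − 0·6) + (0·6 − 8·t)] + 75
       = -15·t + 75 = 180
⇒ t = -7.

-7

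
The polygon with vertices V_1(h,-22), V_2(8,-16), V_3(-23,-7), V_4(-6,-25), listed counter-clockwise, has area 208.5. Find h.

0

Write out the shoelace sum; only the two edges meeting at V_1 involve h:
2·Area = [((-6)·(-22) − h·(-25)) + (h·(-16) − 8·(-22))] + 109
       = 9·h + 417 = 417
⇒ h = 0.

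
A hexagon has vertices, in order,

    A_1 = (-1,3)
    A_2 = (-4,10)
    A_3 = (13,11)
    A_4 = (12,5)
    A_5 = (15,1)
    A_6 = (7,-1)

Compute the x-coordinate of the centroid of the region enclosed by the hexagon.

Apply the shoelace (surveyor's) formula. First the cross-terms c_i = x_i·y_{i+1} − x_{i+1}·y_i:
  2, -174, -67, -63, -22, 20  ⇒  2A = -304, A = -152.
Then Σ (x_i + x_{i+1})·c_i = -5316, so x̄ = -5316 / (6·(-152)) = 443/76.

443/76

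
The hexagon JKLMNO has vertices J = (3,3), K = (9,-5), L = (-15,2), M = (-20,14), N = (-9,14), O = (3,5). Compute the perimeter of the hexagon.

76

|JK| = √((6)² + (-8)²) = √100 = 10
|KL| = √((-24)² + (7)²) = √625 = 25
|LM| = √((-5)² + (12)²) = √169 = 13
|MN| = √((11)² + (0)²) = √121 = 11
|NO| = √((12)² + (-9)²) = √225 = 15
|OJ| = √((0)² + (-2)²) = √4 = 2
Perimeter = 10 + 25 + 13 + 11 + 15 + 2 = 76.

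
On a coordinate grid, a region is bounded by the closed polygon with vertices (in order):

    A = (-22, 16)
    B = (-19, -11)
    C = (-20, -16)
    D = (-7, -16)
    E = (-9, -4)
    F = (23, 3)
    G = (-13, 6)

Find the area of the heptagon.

444

A→B: (-22)(-11) − (-19)(16) = 546
B→C: (-19)(-16) − (-20)(-11) = 84
C→D: (-20)(-16) − (-7)(-16) = 208
D→E: (-7)(-4) − (-9)(-16) = -116
E→F: (-9)(3) − (23)(-4) = 65
F→G: (23)(6) − (-13)(3) = 177
G→A: (-13)(16) − (-22)(6) = -76
Σ = 888
Area = |Σ|/2 = 444.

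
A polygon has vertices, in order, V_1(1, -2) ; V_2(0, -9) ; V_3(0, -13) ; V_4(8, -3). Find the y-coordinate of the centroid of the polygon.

Apply Gauss's area formula. First the cross-terms c_i = x_i·y_{i+1} − x_{i+1}·y_i:
  -9, 0, 104, -13  ⇒  2A = 82, A = 41.
Then Σ (y_i + y_{i+1})·c_i = -1500, so ȳ = -1500 / (6·41) = -250/41.

-250/41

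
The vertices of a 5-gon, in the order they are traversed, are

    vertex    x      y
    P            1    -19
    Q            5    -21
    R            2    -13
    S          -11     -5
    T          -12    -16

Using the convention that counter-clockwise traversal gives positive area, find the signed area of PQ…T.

Cross-terms: 74, -23, -153, 116, 244  ⇒  Σ = 258
Signed area = Σ/2 = 129 (positive ⇒ counter-clockwise traversal).

129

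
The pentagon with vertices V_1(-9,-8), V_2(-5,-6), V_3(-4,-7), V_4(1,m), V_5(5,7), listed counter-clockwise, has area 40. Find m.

The doubled signed area Σ (x_i y_{i+1} − x_{i+1} y_i) is linear in m.
With m=0 it equals 62; the coefficient of m is -9 (from the two edges through V_4).
So -9·m + 62 = 2·40 = 80 ⇒ m = -2.

-2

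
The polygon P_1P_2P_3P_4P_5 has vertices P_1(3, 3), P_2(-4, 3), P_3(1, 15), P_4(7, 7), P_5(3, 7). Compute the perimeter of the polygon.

|P_1P_2| = √((-7)² + (0)²) = √49 = 7
|P_2P_3| = √((5)² + (12)²) = √169 = 13
|P_3P_4| = √((6)² + (-8)²) = √100 = 10
|P_4P_5| = √((-4)² + (0)²) = √16 = 4
|P_5P_1| = √((0)² + (-4)²) = √16 = 4
Perimeter = 7 + 13 + 10 + 4 + 4 = 38.

38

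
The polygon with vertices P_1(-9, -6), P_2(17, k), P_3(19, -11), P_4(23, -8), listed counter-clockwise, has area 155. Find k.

-18

The doubled signed area Σ (x_i y_{i+1} − x_{i+1} y_i) is linear in k.
With k=0 it equals -194; the coefficient of k is -28 (from the two edges through P_2).
So -28·k + -194 = 2·155 = 310 ⇒ k = -18.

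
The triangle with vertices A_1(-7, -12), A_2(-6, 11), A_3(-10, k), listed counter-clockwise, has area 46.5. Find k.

12

The doubled signed area Σ (x_i y_{i+1} − x_{i+1} y_i) is linear in k.
With k=0 it equals 81; the coefficient of k is 1 (from the two edges through A_3).
So 1·k + 81 = 2·46.5 = 93 ⇒ k = 12.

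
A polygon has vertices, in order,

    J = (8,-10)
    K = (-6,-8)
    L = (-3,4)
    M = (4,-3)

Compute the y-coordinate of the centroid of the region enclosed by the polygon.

Apply the shoelace (surveyor's) formula. First the cross-terms c_i = x_i·y_{i+1} − x_{i+1}·y_i:
  -124, -48, -7, -16  ⇒  2A = -195, A = -97.5.
Then Σ (y_i + y_{i+1})·c_i = 2625, so ȳ = 2625 / (6·(-97.5)) = -175/39.

-175/39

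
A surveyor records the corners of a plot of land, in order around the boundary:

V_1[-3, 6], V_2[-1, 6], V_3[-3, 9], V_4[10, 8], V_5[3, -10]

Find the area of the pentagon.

Apply the surveyor's formula: 2A = Σ (x_i·y_{i+1} − x_{i+1}·y_i), indices taken mod 5.
Σ = (-12) + (9) + (-114) + (-124) + (-12) = -253
Area = |Σ|/2 = 126.5.

126.5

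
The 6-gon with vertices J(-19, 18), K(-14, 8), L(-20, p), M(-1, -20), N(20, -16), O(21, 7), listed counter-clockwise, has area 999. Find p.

Write out the shoelace sum; only the two edges meeting at L involve p:
2·Area = [((-14)·p − (-20)·8) + ((-20)·(-20) − (-1)·p)] + 1503
       = -13·p + 2063 = 1998
⇒ p = 5.

5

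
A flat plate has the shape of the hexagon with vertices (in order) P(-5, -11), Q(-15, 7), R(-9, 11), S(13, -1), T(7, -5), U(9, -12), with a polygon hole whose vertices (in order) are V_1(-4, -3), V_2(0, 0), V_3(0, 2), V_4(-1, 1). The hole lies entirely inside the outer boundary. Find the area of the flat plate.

Outer boundary:
Σ = (-200) + (-102) + (-134) + (-58) + (-39) + (-159) = -692
Area = |Σ|/2 = 346.
Hole:
Apply Gauss's area formula: 2A = Σ (x_i·y_{i+1} − x_{i+1}·y_i), indices taken mod 4.
Σ = (0) + (0) + (2) + (7) = 9
Area = |Σ|/2 = 4.5.
Net area = 346 − 4.5 = 341.5.

341.5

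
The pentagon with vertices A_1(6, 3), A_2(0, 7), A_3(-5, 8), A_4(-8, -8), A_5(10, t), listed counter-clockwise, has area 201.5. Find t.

The doubled signed area Σ (x_i y_{i+1} − x_{i+1} y_i) is linear in t.
With t=0 it equals 291; the coefficient of t is -14 (from the two edges through A_5).
So -14·t + 291 = 2·201.5 = 403 ⇒ t = -8.

-8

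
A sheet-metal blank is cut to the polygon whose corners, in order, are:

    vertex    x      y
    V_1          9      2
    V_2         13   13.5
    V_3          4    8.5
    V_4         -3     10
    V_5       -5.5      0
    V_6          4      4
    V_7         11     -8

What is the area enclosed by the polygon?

134.25

Apply Gauss's area formula: 2A = Σ (x_i·y_{i+1} − x_{i+1}·y_i), indices taken mod 7.
Σ = (95.5) + (56.5) + (65.5) + (55) + (-22) + (-76) + (94) = 268.5
Area = |Σ|/2 = 134.25.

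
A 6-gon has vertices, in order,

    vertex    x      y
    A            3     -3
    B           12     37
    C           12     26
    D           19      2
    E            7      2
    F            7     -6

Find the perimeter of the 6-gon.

102

|AB| = √((9)² + (40)²) = √1681 = 41
|BC| = √((0)² + (-11)²) = √121 = 11
|CD| = √((7)² + (-24)²) = √625 = 25
|DE| = √((-12)² + (0)²) = √144 = 12
|EF| = √((0)² + (-8)²) = √64 = 8
|FA| = √((-4)² + (3)²) = √25 = 5
Perimeter = 41 + 11 + 25 + 12 + 8 + 5 = 102.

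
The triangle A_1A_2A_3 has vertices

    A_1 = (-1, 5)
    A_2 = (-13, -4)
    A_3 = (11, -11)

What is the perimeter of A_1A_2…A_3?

60

|A_1A_2| = √((-12)² + (-9)²) = √225 = 15
|A_2A_3| = √((24)² + (-7)²) = √625 = 25
|A_3A_1| = √((-12)² + (16)²) = √400 = 20
Perimeter = 15 + 25 + 20 = 60.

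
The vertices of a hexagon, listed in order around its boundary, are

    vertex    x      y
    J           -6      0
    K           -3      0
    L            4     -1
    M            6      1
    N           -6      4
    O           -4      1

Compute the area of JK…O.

Σ = (0) + (3) + (10) + (30) + (10) + (6) = 59
Area = |Σ|/2 = 29.5.

29.5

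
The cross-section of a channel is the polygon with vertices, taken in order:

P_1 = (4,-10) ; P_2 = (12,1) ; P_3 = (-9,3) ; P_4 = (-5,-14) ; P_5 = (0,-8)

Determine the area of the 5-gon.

Apply the surveyor's formula: 2A = Σ (x_i·y_{i+1} − x_{i+1}·y_i), indices taken mod 5.
Σ = (124) + (45) + (141) + (40) + (32) = 382
Area = |Σ|/2 = 191.

191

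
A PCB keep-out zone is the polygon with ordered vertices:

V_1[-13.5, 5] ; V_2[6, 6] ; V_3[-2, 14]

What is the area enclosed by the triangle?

Apply the shoelace formula: 2A = Σ (x_i·y_{i+1} − x_{i+1}·y_i), indices taken mod 3.
Cross-terms: -111, 96, 179  ⇒  Σ = 164
Area = |Σ|/2 = 82.

82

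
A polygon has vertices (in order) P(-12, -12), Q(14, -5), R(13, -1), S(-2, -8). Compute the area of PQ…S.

Σ = (228) + (51) + (-106) + (-72) = 101
Area = |Σ|/2 = 50.5.

50.5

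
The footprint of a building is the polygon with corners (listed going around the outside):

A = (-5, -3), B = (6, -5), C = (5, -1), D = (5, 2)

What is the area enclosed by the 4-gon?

Cross-terms: 43, 19, 15, -5  ⇒  Σ = 72
Area = |Σ|/2 = 36.

36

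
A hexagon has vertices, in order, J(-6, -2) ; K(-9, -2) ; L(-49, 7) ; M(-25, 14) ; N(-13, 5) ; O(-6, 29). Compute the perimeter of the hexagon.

|JK| = √((-3)² + (0)²) = √9 = 3
|KL| = √((-40)² + (9)²) = √1681 = 41
|LM| = √((24)² + (7)²) = √625 = 25
|MN| = √((12)² + (-9)²) = √225 = 15
|NO| = √((7)² + (24)²) = √625 = 25
|OJ| = √((0)² + (-31)²) = √961 = 31
Perimeter = 3 + 41 + 25 + 15 + 25 + 31 = 140.

140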